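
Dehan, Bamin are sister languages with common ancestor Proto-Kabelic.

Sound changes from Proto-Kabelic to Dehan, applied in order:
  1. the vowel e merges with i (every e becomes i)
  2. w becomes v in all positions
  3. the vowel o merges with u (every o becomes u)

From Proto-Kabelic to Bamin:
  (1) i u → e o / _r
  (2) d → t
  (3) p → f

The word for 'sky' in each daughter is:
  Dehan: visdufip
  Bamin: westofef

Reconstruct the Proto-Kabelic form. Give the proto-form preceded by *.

*wesdofep

Position 5: Dehan has u, Bamin has o. Taking the neighbouring segments as reconstructed: Dehan u could go back to *o or *u; Bamin o can only go back to *o — the one source consistent with every daughter is *o.
Position 8: Dehan has p, Bamin has f. Dehan preserves p here (none of its changes turn any other segment into p), so the proto-segment is *p.
Continuing position by position gives *wesdofep; check it forward:
Dehan: start from *wesdofep.
  rule 1 (vowel merger): wesdofep → wisdofip
  rule 2 (unconditioned shift): wisdofip → visdofip
  rule 3 (vowel merger): visdofip → visdufip
  ⇒ Dehan visdufip
Bamin: start from *wesdofep.
  rule 1: no change — wesdofep
  rule 2 (unconditioned shift): wesdofep → westofep
  rule 3 (unconditioned shift): westofep → westofef
  ⇒ Bamin westofef
*wesdofep is the unique common source.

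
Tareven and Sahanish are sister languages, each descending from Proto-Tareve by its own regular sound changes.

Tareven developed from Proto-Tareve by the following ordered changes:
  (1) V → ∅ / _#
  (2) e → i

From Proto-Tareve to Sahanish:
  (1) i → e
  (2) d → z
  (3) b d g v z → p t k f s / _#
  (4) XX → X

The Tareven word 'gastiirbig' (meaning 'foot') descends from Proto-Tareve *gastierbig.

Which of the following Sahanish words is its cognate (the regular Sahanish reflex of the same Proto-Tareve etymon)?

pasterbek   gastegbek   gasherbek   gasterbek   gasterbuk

gasterbek

Sahanish: *gastierbig
  gastierbig → gasteerbeg   [vowel merger]
  gasteerbeg (rule 2 does not apply)
  gasteerbeg → gasteerbek   [final devoicing]
  gasteerbek → gasterbek   [degemination]
  giving Sahanish gasterbek.
The other candidates each miss or misapply at least one Sahanish change.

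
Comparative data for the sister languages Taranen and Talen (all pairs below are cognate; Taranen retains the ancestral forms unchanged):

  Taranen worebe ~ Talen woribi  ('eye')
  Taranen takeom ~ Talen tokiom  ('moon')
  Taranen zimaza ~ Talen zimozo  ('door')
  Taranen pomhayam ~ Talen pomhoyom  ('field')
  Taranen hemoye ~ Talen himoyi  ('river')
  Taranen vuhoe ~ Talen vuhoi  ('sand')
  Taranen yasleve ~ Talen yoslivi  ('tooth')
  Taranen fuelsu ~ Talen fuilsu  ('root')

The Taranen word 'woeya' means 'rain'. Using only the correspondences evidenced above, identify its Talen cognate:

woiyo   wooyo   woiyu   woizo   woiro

fuelsu ~ fuilsu — Taranen e corresponds to Talen i after a vowel, before a consonant other than r, m, n, p, b, f, v.
zimaza ~ zimozo — Taranen a corresponds to Talen o word-finally.
Applying these to Taranen 'woeya':
  woeya → woiya   (e→i after a vowel, before a consonant other than r, m, n, p, b, f, v)
  woiya → woiyo   (a→o word-finally)
So the Talen cognate is 'woiyo'.

woiyo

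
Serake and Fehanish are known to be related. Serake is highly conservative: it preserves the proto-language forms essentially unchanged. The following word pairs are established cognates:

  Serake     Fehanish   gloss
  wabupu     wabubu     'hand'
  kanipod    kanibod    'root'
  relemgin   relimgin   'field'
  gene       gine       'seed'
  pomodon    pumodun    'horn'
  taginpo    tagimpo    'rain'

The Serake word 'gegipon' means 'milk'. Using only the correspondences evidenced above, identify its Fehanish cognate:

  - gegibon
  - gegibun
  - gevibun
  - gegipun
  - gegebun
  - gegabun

kanipod ~ kanibod — Serake p corresponds to Fehanish b between vowels (before a back vowel).
pomodon ~ pumodun — Serake o corresponds to Fehanish u after a consonant, before a nasal.
Applying these to Serake 'gegipon':
  gegipon → gegibon   (p→b between vowels (before a back vowel))
  gegibon → gegibun   (o→u after a consonant, before a nasal)
So the Fehanish cognate is 'gegibun'.

gegibun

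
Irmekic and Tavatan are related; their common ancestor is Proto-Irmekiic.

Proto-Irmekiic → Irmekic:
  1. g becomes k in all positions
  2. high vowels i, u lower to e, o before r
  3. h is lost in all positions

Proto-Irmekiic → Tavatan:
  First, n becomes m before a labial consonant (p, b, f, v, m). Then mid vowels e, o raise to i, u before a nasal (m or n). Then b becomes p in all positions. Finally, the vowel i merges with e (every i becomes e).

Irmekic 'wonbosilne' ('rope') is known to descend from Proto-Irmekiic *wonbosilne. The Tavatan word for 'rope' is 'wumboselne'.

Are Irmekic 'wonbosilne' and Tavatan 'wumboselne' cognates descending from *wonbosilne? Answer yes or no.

Derive the expected Tavatan reflex of *wonbosilne:
Tavatan: *wonbosilne > wombosilne > wumbosilne > wumposilne > wumposelne  (by nasal place assimilation, pre-nasal raising, unconditioned shift, vowel merger)
The regular Tavatan reflex would be 'wumposelne', but the attested form is 'wumboselne'. The correspondence is irregular, so they are not cognates (the Tavatan form has a different source).

no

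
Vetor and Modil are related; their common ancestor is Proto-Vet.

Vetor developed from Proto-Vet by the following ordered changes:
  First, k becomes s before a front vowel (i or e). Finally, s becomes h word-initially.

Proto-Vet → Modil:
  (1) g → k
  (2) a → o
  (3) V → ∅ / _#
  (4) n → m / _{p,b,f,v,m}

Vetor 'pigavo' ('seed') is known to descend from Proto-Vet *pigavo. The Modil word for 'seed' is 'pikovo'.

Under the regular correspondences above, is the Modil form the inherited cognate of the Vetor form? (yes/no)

Derive the expected Modil reflex of *pigavo:
Modil: *pigavo
  pigavo → pikavo   [unconditioned shift]
  pikavo → pikovo   [vowel merger]
  pikovo → pikov   [apocope]
  pikov (rule 4 does not apply)
  giving Modil pikov.
The regular Modil reflex would be 'pikov', but the attested form is 'pikovo'. The correspondence is irregular, so they are not cognates (the Modil form has a different source).

no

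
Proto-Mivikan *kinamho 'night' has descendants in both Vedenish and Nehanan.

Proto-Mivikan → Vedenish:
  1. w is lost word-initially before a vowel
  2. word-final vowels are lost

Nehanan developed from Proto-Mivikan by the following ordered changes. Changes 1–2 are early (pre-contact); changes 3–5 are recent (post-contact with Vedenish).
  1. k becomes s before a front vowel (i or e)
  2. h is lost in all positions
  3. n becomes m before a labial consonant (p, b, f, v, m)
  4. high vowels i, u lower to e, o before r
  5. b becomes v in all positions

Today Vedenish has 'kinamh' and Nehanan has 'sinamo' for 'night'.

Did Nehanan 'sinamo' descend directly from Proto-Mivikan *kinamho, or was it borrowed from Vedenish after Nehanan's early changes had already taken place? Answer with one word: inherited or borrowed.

If inherited, *kinamho would pass through all of Nehanan's changes:
Nehanan: *kinamho
  kinamho → sinamho   [palatalisation]
  sinamho → sinamo   [h-loss]
  sinamo (rule 3 does not apply)
  sinamo (rule 4 does not apply)
  sinamo (rule 5 does not apply)
  giving Nehanan sinamo.
If borrowed from Vedenish 'kinamh' after the early changes, it would undergo only the recent ones:
  rule 3 (nasal place assimilation): no change (kinamh)
  rule 4 (pre-rhotic lowering): no change (kinamh)
  rule 5 (unconditioned shift): no change (kinamh)
  ⇒ as a loan: kinamh
Nehanan 'sinamo' matches the inherited outcome exactly, so it is an inherited cognate, not a loan.

inherited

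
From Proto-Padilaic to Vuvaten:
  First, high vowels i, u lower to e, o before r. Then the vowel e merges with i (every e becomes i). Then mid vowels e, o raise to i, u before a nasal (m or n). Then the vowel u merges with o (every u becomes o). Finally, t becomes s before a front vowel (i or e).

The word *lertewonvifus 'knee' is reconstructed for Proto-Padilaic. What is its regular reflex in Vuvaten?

lirsiwonvifos

Vuvaten: *lertewonvifus > lirtiwonvifus > lirtiwunvifus > lirtiwonvifos > lirsiwonvifos  (by vowel merger, pre-nasal raising, vowel merger, palatalisation)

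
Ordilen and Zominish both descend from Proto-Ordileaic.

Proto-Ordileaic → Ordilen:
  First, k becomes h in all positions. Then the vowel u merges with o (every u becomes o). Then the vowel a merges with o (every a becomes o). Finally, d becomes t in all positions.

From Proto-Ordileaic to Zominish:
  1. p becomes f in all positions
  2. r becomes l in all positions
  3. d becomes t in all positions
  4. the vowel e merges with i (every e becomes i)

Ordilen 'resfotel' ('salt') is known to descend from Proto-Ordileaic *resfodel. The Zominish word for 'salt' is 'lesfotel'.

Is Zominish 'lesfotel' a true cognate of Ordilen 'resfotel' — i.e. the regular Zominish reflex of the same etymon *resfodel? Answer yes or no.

Derive the expected Zominish reflex of *resfodel:
Zominish: *resfodel > lesfodel > lesfotel > lisfotil  (by unconditioned shift, unconditioned shift, vowel merger)
The regular Zominish reflex would be 'lisfotil', but the attested form is 'lesfotel'. The correspondence is irregular, so they are not cognates (the Zominish form has a different source).

no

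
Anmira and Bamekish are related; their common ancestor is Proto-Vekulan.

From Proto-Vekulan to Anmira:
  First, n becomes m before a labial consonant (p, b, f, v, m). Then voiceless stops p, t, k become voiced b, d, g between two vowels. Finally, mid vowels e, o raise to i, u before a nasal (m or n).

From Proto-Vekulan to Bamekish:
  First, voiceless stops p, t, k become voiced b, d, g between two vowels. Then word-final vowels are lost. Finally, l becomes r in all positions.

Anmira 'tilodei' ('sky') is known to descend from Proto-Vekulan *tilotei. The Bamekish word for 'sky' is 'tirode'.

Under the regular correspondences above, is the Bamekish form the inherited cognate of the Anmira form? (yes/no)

Derive the expected Bamekish reflex of *tilotei:
Bamekish: *tilotei
  tilotei → tilodei   [intervocalic voicing]
  tilodei → tilode   [apocope]
  tilode → tirode   [unconditioned shift]
  giving Bamekish tirode.
Bamekish 'tirode' matches the regular reflex exactly, so the pair is cognate.

yes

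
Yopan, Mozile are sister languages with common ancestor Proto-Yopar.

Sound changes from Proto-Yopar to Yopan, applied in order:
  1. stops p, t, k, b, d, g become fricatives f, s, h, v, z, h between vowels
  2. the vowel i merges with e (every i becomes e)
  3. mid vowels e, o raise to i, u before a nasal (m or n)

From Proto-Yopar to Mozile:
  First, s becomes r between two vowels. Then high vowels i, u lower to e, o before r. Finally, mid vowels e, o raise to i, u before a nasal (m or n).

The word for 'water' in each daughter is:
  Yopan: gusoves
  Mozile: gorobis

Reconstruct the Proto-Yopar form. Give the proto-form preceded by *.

*gusobis

Position 6: Yopan has e, Mozile has i. Taking the neighbouring segments as reconstructed: Yopan e could go back to *e or *i; Mozile i can only go back to *i — the one source consistent with every daughter is *i.
Position 5: Yopan has v, Mozile has b. Mozile preserves b here (none of its changes turn any other segment into b), so the proto-segment is *b.
Verify the candidate proto-form against each daughter:
Yopan: *gusobis > gusovis > gusoves  (by intervocalic lenition, vowel merger)
Mozile: *gusobis
  gusobis → gurobis   [rhotacism]
  gurobis → gorobis   [pre-rhotic lowering]
  gorobis (rule 3 does not apply)
  giving Mozile gorobis.
No other proto-form is consistent with every reflex, so the reconstruction is *gusobis.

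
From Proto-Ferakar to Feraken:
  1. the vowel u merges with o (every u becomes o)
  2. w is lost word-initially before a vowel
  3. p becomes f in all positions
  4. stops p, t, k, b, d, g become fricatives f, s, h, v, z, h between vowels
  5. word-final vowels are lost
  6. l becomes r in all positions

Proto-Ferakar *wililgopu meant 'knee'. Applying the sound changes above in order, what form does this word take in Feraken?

Feraken: *wililgopu
  wililgopu → wililgopo   [vowel merger]
  wililgopo → ililgopo   [glide loss]
  ililgopo → ililgofo   [unconditioned shift]
  ililgofo (rule 4 does not apply)
  ililgofo → ililgof   [apocope]
  ililgof → irirgof   [unconditioned shift]
  giving Feraken irirgof.

irirgof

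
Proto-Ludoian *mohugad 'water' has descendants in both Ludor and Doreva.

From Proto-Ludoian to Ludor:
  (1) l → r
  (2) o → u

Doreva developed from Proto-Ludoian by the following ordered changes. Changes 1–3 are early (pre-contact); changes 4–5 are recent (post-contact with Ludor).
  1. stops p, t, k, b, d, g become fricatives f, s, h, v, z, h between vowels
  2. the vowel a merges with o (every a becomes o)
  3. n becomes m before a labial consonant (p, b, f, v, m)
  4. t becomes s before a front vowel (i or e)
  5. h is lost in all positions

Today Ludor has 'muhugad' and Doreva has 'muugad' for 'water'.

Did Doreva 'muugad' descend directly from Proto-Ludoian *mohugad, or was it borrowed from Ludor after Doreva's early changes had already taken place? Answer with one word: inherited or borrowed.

borrowed

If inherited, *mohugad would pass through all of Doreva's changes:
Doreva: start from *mohugad.
  rule 1 (intervocalic lenition): mohugad → mohuhad
  rule 2 (vowel merger): mohuhad → mohuhod
  rule 3: no change — mohuhod
  rule 4: no change — mohuhod
  rule 5 (h-loss): mohuhod → mouod
  ⇒ Doreva mouod
If borrowed from Ludor 'muhugad' after the early changes, it would undergo only the recent ones:
  rule 4 (palatalisation): no change (muhugad)
  rule 5 (h-loss): muhugad → muugad
  ⇒ as a loan: muugad
Doreva 'muugad' matches the loan outcome 'muugad', not the inherited 'mouod' — it skipped the early Doreva changes, so it was borrowed from Ludor.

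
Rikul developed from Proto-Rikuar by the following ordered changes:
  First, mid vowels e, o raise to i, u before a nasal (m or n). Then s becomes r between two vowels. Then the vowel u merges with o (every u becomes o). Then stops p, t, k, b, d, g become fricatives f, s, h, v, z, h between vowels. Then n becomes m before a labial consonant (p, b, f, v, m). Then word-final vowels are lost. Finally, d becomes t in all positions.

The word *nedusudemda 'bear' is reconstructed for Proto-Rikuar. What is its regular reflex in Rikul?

nezorozimt

Rikul: *nedusudemda > nedusudimda > nedurudimda > nedorodimda > nezorozimda > nezorozimd > nezorozimt  (by pre-nasal raising, rhotacism, vowel merger, intervocalic lenition, apocope, unconditioned shift)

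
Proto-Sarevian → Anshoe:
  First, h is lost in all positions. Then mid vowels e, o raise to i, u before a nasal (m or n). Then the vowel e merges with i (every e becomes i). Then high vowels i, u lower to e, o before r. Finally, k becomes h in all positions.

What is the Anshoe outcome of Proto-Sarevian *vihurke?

viorhi

Anshoe: *vihurke > viurke > viurki > viorki > viorhi  (by h-loss, vowel merger, pre-rhotic lowering, unconditioned shift)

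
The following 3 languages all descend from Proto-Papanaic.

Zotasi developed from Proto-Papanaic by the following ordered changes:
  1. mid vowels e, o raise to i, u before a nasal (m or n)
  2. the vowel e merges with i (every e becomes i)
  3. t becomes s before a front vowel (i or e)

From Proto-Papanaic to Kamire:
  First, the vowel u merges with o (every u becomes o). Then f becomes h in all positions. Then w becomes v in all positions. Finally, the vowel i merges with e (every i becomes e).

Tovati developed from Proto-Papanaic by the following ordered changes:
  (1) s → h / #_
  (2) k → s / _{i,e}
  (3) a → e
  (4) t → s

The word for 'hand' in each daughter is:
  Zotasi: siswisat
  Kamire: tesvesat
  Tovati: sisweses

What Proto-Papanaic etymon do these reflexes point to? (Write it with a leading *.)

Position 8: Zotasi has t, Kamire has t, Tovati has s. Zotasi preserves t here (none of its changes turn any other segment into t), so the proto-segment is *t.
Position 4: Zotasi has w, Kamire has v, Tovati has w. Zotasi preserves w here (none of its changes turn any other segment into w), so the proto-segment is *w.
Continuing position by position gives *tiswesat; check it forward:
Zotasi: start from *tiswesat.
  rule 1: no change — tiswesat
  rule 2 (vowel merger): tiswesat → tiswisat
  rule 3 (palatalisation): tiswisat → siswisat
  ⇒ Zotasi siswisat
Kamire: *tiswesat
  tiswesat (rule 1 does not apply)
  tiswesat (rule 2 does not apply)
  tiswesat → tisvesat   [unconditioned shift]
  tisvesat → tesvesat   [vowel merger]
  giving Kamire tesvesat.
Tovati: *tiswesat > tisweset > sisweses  (by vowel merger, unconditioned shift)
Only *tiswesat yields all of Zotasi siswisat, Kamire tesvesat, Tovati sisweses.

*tiswesat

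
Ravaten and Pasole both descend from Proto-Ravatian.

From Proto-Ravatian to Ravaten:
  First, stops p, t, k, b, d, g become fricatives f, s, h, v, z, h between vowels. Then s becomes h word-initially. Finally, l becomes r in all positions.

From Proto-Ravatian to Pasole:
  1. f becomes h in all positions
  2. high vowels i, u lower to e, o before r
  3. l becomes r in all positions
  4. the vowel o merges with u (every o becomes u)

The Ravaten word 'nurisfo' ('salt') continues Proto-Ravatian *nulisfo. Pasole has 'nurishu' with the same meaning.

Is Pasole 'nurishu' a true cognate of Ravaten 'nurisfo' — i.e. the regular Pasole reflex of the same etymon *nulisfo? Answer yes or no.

Derive the expected Pasole reflex of *nulisfo:
Pasole: start from *nulisfo.
  rule 1 (unconditioned shift): nulisfo → nulisho
  rule 2: no change — nulisho
  rule 3 (unconditioned shift): nulisho → nurisho
  rule 4 (vowel merger): nurisho → nurishu
  ⇒ Pasole nurishu
Pasole 'nurishu' matches the regular reflex exactly, so the pair is cognate.

yes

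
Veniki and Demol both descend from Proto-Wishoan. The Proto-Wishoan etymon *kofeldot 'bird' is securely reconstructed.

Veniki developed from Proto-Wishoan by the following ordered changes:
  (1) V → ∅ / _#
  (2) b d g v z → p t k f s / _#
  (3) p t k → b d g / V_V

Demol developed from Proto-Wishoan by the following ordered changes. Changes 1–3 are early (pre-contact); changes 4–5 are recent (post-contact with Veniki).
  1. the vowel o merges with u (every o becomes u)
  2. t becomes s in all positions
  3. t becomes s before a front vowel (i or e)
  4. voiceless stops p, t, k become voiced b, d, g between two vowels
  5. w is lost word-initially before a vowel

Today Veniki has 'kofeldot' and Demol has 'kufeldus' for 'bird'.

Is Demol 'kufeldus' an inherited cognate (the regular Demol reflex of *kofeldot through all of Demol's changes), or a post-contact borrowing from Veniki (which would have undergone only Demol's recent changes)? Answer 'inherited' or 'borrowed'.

If inherited, *kofeldot would pass through all of Demol's changes:
Demol: *kofeldot > kufeldut > kufeldus  (by vowel merger, unconditioned shift)
If borrowed from Veniki 'kofeldot' after the early changes, it would undergo only the recent ones:
  rule 4 (intervocalic voicing): no change (kofeldot)
  rule 5 (glide loss): no change (kofeldot)
  ⇒ as a loan: kofeldot
Demol 'kufeldus' matches the inherited outcome exactly, so it is an inherited cognate, not a loan.

inherited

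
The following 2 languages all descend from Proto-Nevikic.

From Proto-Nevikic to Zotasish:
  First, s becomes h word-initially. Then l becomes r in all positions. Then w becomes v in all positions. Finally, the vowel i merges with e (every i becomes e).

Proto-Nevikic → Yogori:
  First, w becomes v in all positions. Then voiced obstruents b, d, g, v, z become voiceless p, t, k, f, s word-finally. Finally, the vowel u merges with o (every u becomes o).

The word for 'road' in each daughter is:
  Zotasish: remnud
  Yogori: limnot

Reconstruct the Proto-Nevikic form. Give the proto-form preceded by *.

Position 5: Zotasish has u, Yogori has o. Zotasish preserves u here (none of its changes turn any other segment into u), so the proto-segment is *u.
Position 6: Zotasish has d, Yogori has t. Zotasish preserves d here (none of its changes turn any other segment into d), so the proto-segment is *d.
Continuing position by position gives *limnud; check it forward:
Zotasish: start from *limnud.
  rule 1: no change — limnud
  rule 2 (unconditioned shift): limnud → rimnud
  rule 3: no change — rimnud
  rule 4 (vowel merger): rimnud → remnud
  ⇒ Zotasish remnud
Yogori: start from *limnud.
  rule 1: no change — limnud
  rule 2 (final devoicing): limnud → limnut
  rule 3 (vowel merger): limnut → limnot
  ⇒ Yogori limnot
No other proto-form is consistent with every reflex, so the reconstruction is *limnud.

*limnud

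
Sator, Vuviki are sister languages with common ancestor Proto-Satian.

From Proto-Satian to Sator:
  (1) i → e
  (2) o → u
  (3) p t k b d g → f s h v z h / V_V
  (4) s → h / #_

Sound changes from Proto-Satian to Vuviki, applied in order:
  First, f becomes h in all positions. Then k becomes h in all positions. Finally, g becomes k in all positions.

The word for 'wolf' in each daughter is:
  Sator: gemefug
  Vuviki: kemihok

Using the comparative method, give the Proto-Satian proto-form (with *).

Position 7: Sator has g, Vuviki has k. Sator preserves g here (none of its changes turn any other segment into g), so the proto-segment is *g.
Position 5: Sator has f, Vuviki has h. Taking the neighbouring segments as reconstructed: Sator f could go back to *p or *f; Vuviki h could go back to *k or *f or *h — the one source consistent with every daughter is *f.
Verify the candidate proto-form against each daughter:
Sator: *gemifog
  gemifog → gemefog   [vowel merger]
  gemefog → gemefug   [vowel merger]
  gemefug (rule 3 does not apply)
  gemefug (rule 4 does not apply)
  giving Sator gemefug.
Vuviki: start from *gemifog.
  rule 1 (unconditioned shift): gemifog → gemihog
  rule 2: no change — gemihog
  rule 3 (unconditioned shift): gemihog → kemihok
  ⇒ Vuviki kemihok
Only *gemifog yields all of Sator gemefug, Vuviki kemihok.

*gemifog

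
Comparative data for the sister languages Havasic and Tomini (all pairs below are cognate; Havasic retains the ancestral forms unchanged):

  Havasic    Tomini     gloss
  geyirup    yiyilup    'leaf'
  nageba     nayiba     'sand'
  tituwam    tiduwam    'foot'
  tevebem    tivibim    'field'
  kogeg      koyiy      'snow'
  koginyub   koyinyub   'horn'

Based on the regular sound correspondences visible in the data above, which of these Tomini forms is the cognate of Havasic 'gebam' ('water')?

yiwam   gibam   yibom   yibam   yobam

yibam

geyirup ~ yiyilup — Havasic g corresponds to Tomini y word-initially before a front vowel.
nageba ~ nayiba, tevebem ~ tivibim — Havasic e corresponds to Tomini i after a consonant, before a labial obstruent.
Applying these to Havasic 'gebam':
  gebam → yebam   (g→y word-initially before a front vowel)
  yebam → yibam   (e→i after a consonant, before a labial obstruent)
So the Tomini cognate is 'yibam'.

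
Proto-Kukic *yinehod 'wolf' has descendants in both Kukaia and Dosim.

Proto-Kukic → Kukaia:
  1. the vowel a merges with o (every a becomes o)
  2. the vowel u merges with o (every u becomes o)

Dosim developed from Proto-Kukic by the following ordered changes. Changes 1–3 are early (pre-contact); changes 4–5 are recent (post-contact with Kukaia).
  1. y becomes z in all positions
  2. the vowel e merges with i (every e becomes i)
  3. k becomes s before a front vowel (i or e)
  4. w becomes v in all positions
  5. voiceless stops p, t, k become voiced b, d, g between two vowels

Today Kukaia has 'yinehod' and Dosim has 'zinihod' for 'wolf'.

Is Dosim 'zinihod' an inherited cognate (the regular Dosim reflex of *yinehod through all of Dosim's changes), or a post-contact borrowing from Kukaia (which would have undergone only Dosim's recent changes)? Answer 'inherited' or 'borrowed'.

If inherited, *yinehod would pass through all of Dosim's changes:
Dosim: *yinehod > zinehod > zinihod  (by unconditioned shift, vowel merger)
If borrowed from Kukaia 'yinehod' after the early changes, it would undergo only the recent ones:
  rule 4 (unconditioned shift): no change (yinehod)
  rule 5 (intervocalic voicing): no change (yinehod)
  ⇒ as a loan: yinehod
Dosim 'zinihod' matches the inherited outcome exactly, so it is an inherited cognate, not a loan.

inherited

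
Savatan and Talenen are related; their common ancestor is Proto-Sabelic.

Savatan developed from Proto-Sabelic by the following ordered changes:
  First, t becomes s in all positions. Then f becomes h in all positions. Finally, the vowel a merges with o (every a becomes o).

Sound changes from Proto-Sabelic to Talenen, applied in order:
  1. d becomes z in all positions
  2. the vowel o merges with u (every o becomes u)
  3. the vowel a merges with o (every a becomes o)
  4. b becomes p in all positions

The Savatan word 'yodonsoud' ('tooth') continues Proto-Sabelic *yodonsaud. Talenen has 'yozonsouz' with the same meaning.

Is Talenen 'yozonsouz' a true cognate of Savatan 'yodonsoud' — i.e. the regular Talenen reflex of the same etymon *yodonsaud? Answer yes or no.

no

Derive the expected Talenen reflex of *yodonsaud:
Talenen: *yodonsaud > yozonsauz > yuzunsauz > yuzunsouz  (by unconditioned shift, vowel merger, vowel merger)
The regular Talenen reflex would be 'yuzunsouz', but the attested form is 'yozonsouz'. The correspondence is irregular, so they are not cognates (the Talenen form has a different source).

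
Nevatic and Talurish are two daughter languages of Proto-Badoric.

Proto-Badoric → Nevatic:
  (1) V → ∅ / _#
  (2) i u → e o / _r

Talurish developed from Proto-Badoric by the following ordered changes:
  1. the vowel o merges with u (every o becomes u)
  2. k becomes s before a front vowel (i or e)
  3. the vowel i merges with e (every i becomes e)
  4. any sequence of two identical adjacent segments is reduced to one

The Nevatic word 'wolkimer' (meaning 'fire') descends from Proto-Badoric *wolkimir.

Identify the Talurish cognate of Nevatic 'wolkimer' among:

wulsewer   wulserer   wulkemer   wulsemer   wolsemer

wulsemer

Talurish: *wolkimir > wulkimir > wulsimir > wulsemer  (by vowel merger, palatalisation, vowel merger)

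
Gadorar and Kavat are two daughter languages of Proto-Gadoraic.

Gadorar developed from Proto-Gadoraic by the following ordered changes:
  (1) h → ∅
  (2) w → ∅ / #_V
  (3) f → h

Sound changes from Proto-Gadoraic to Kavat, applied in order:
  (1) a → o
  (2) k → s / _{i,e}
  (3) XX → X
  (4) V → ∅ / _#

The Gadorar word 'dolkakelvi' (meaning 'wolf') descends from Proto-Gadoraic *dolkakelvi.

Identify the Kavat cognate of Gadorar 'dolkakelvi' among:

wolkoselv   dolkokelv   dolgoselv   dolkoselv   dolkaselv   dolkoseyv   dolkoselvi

Kavat: start from *dolkakelvi.
  rule 1 (vowel merger): dolkakelvi → dolkokelvi
  rule 2 (palatalisation): dolkokelvi → dolkoselvi
  rule 3: no change — dolkoselvi
  rule 4 (apocope): dolkoselvi → dolkoselv
  ⇒ Kavat dolkoselv

dolkoselv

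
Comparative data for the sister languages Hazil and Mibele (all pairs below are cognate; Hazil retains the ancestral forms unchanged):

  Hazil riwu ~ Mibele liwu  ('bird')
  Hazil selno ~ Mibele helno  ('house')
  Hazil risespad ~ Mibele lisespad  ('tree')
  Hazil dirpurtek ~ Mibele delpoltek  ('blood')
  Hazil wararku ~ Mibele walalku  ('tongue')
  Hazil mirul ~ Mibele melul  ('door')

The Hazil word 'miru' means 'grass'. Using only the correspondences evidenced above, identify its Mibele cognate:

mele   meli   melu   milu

melu

dirpurtek ~ delpoltek, mirul ~ melul — Hazil i corresponds to Mibele e after a consonant, before r.
mirul ~ melul — Hazil r corresponds to Mibele l between vowels (before a back vowel).
Applying these to Hazil 'miru':
  miru → meru   (i→e after a consonant, before r)
  meru → melu   (r→l between vowels (before a back vowel))
So the Mibele cognate is 'melu'.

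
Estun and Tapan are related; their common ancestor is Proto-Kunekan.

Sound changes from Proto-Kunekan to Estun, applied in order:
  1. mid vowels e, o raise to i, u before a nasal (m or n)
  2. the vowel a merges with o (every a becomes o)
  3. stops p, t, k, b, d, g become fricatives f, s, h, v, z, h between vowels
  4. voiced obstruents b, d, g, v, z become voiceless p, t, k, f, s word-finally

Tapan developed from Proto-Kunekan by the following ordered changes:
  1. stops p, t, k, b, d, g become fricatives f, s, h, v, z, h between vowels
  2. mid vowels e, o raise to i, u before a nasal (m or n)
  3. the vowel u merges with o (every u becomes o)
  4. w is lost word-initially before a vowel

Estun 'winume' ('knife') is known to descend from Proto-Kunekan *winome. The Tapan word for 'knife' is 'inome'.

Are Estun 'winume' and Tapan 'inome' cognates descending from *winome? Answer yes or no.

Derive the expected Tapan reflex of *winome:
Tapan: *winome
  winome (rule 1 does not apply)
  winome → winume   [pre-nasal raising]
  winume → winome   [vowel merger]
  winome → inome   [glide loss]
  giving Tapan inome.
Tapan 'inome' matches the regular reflex exactly, so the pair is cognate.

yes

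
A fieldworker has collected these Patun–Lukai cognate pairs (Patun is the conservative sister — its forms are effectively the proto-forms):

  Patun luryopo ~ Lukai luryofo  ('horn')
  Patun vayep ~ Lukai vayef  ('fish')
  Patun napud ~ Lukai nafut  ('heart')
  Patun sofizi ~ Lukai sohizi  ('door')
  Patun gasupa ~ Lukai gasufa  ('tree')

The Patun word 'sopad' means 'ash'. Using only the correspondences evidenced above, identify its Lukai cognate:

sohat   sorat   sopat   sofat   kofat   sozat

sofat

gasupa ~ gasufa — Patun p corresponds to Lukai f between vowels (before a back vowel).
napud ~ nafut — Patun d corresponds to Lukai t word-finally.
Applying these to Patun 'sopad':
  sopad → sofad   (p→f between vowels (before a back vowel))
  sofad → sofat   (d→t word-finally)
So the Lukai cognate is 'sofat'.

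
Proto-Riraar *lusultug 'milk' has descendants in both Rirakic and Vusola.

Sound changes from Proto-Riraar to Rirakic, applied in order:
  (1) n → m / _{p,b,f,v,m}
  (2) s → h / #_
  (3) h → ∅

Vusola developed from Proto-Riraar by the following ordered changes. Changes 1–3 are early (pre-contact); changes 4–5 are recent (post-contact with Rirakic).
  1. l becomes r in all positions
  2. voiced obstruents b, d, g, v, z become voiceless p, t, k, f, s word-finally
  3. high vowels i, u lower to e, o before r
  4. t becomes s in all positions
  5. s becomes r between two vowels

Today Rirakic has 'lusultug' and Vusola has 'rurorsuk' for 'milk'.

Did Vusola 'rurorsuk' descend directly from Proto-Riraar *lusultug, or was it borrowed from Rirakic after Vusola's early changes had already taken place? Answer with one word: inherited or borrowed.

If inherited, *lusultug would pass through all of Vusola's changes:
Vusola: start from *lusultug.
  rule 1 (unconditioned shift): lusultug → rusurtug
  rule 2 (final devoicing): rusurtug → rusurtuk
  rule 3 (pre-rhotic lowering): rusurtuk → rusortuk
  rule 4 (unconditioned shift): rusortuk → rusorsuk
  rule 5 (rhotacism): rusorsuk → rurorsuk
  ⇒ Vusola rurorsuk
If borrowed from Rirakic 'lusultug' after the early changes, it would undergo only the recent ones:
  rule 4 (unconditioned shift): lusultug → lusulsug
  rule 5 (rhotacism): lusulsug → lurulsug
  ⇒ as a loan: lurulsug
Vusola 'rurorsuk' matches the inherited outcome exactly, so it is an inherited cognate, not a loan.

inherited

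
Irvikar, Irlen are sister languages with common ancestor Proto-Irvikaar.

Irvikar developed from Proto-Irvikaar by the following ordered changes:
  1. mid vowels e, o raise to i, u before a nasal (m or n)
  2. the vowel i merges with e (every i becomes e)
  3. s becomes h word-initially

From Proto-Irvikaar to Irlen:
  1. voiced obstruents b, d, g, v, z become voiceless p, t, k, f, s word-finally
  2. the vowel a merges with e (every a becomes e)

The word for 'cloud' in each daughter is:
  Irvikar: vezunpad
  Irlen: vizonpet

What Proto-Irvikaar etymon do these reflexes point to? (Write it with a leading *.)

Position 7: Irvikar has a, Irlen has e. Irvikar preserves a here (none of its changes turn any other segment into a), so the proto-segment is *a.
Position 4: Irvikar has u, Irlen has o. Irlen preserves o here (none of its changes turn any other segment into o), so the proto-segment is *o.
Position 2: Irvikar has e, Irlen has i. Irlen preserves i here (none of its changes turn any other segment into i), so the proto-segment is *i.
This points to *vizonpad. Verify forward in each daughter:
Irvikar: start from *vizonpad.
  rule 1 (pre-nasal raising): vizonpad → vizunpad
  rule 2 (vowel merger): vizunpad → vezunpad
  rule 3: no change — vezunpad
  ⇒ Irvikar vezunpad
Irlen: start from *vizonpad.
  rule 1 (final devoicing): vizonpad → vizonpat
  rule 2 (vowel merger): vizonpat → vizonpet
  ⇒ Irlen vizonpet
No other proto-form is consistent with every reflex, so the reconstruction is *vizonpad.

*vizonpad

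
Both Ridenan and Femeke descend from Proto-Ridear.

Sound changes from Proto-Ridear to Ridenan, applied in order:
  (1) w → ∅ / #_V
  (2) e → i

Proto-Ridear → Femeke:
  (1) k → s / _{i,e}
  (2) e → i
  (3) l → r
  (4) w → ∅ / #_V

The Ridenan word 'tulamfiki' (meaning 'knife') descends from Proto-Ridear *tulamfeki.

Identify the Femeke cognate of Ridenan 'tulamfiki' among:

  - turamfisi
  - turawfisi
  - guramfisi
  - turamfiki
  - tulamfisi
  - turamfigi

Femeke: *tulamfeki > tulamfesi > tulamfisi > turamfisi  (by palatalisation, vowel merger, unconditioned shift)
The other candidates each miss or misapply at least one Femeke change.

turamfisi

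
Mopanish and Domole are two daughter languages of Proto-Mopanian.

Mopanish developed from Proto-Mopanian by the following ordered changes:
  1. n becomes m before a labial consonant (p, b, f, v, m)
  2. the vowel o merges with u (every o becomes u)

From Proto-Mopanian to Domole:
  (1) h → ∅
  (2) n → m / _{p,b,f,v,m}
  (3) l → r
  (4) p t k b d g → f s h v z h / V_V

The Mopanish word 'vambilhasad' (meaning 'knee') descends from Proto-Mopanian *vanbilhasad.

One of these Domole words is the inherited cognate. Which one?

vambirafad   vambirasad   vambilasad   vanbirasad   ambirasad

Domole: *vanbilhasad
  vanbilhasad → vanbilasad   [h-loss]
  vanbilasad → vambilasad   [nasal place assimilation]
  vambilasad → vambirasad   [unconditioned shift]
  vambirasad (rule 4 does not apply)
  giving Domole vambirasad.
Among the options, 'vambirasad' alone shows every Domole change applied in order.

vambirasad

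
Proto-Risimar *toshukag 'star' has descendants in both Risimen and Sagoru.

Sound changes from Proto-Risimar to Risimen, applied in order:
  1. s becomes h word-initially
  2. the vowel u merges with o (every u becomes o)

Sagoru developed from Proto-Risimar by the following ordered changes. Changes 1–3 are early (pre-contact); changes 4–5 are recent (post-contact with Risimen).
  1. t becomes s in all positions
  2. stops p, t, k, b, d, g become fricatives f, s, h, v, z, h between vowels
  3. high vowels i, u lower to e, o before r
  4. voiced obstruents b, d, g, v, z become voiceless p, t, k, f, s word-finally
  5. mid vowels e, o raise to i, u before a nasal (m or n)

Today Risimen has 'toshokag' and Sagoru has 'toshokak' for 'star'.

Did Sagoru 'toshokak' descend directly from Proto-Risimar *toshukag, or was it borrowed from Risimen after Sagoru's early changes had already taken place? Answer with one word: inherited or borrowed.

If inherited, *toshukag would pass through all of Sagoru's changes:
Sagoru: *toshukag > soshukag > soshuhag > soshuhak  (by unconditioned shift, intervocalic lenition, final devoicing)
If borrowed from Risimen 'toshokag' after the early changes, it would undergo only the recent ones:
  rule 4 (final devoicing): toshokag → toshokak
  rule 5 (pre-nasal raising): no change (toshokak)
  ⇒ as a loan: toshokak
Sagoru 'toshokak' matches the loan outcome 'toshokak', not the inherited 'soshuhak' — it skipped the early Sagoru changes, so it was borrowed from Risimen.

borrowed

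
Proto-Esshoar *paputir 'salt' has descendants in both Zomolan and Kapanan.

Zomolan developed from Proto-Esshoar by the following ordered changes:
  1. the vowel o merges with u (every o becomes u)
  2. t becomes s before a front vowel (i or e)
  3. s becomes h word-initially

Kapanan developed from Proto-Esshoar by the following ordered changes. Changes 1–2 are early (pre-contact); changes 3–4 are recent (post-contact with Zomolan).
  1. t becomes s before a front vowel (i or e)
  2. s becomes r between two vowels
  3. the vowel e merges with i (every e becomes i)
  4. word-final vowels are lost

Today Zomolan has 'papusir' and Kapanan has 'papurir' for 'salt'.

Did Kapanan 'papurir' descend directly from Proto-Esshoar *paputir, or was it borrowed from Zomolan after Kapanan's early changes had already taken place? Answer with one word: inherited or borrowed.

If inherited, *paputir would pass through all of Kapanan's changes:
Kapanan: start from *paputir.
  rule 1 (palatalisation): paputir → papusir
  rule 2 (rhotacism): papusir → papurir
  rule 3: no change — papurir
  rule 4: no change — papurir
  ⇒ Kapanan papurir
If borrowed from Zomolan 'papusir' after the early changes, it would undergo only the recent ones:
  rule 3 (vowel merger): no change (papusir)
  rule 4 (apocope): no change (papusir)
  ⇒ as a loan: papusir
Kapanan 'papurir' matches the inherited outcome exactly, so it is an inherited cognate, not a loan.

inherited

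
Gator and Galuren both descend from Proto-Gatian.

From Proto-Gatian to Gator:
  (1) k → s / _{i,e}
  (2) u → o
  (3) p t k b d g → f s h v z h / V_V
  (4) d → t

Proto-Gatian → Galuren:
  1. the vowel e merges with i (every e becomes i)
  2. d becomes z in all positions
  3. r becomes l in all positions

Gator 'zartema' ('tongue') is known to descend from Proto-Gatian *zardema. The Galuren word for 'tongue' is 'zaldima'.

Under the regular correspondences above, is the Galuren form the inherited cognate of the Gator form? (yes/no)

no

Derive the expected Galuren reflex of *zardema:
Galuren: start from *zardema.
  rule 1 (vowel merger): zardema → zardima
  rule 2 (unconditioned shift): zardima → zarzima
  rule 3 (unconditioned shift): zarzima → zalzima
  ⇒ Galuren zalzima
The regular Galuren reflex would be 'zalzima', but the attested form is 'zaldima'. The correspondence is irregular, so they are not cognates (the Galuren form has a different source).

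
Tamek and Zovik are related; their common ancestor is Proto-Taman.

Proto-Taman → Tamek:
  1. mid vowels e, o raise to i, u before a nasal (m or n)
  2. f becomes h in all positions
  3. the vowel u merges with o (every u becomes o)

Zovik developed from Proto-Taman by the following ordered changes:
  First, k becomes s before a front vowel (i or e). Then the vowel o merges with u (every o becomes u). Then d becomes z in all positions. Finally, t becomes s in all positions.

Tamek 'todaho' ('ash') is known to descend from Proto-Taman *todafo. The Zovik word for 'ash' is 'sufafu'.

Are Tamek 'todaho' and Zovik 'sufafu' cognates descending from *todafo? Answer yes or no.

no

Derive the expected Zovik reflex of *todafo:
Zovik: start from *todafo.
  rule 1: no change — todafo
  rule 2 (vowel merger): todafo → tudafu
  rule 3 (unconditioned shift): tudafu → tuzafu
  rule 4 (unconditioned shift): tuzafu → suzafu
  ⇒ Zovik suzafu
The regular Zovik reflex would be 'suzafu', but the attested form is 'sufafu'. The correspondence is irregular, so they are not cognates (the Zovik form has a different source).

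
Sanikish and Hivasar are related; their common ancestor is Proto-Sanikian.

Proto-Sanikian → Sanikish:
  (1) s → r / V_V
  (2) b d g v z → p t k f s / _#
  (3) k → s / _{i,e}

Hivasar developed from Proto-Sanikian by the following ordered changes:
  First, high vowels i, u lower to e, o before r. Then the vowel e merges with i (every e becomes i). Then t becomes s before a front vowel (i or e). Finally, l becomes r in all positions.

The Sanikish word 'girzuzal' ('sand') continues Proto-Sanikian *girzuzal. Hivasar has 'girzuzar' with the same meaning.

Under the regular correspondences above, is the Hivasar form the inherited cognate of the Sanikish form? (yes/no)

yes

Derive the expected Hivasar reflex of *girzuzal:
Hivasar: *girzuzal
  girzuzal → gerzuzal   [pre-rhotic lowering]
  gerzuzal → girzuzal   [vowel merger]
  girzuzal (rule 3 does not apply)
  girzuzal → girzuzar   [unconditioned shift]
  giving Hivasar girzuzar.
Hivasar 'girzuzar' matches the regular reflex exactly, so the pair is cognate.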